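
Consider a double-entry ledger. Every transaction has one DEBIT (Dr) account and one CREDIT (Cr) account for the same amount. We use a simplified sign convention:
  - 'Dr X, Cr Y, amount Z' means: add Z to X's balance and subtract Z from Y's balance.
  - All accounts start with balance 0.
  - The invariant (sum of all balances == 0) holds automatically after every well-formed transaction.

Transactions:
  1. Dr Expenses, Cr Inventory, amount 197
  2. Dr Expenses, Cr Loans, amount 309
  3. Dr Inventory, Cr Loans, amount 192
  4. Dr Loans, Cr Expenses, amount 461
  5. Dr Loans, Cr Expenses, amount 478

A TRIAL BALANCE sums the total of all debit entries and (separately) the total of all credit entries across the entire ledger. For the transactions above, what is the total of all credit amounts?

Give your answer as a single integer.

Answer: 1637

Derivation:
Txn 1: credit+=197
Txn 2: credit+=309
Txn 3: credit+=192
Txn 4: credit+=461
Txn 5: credit+=478
Total credits = 1637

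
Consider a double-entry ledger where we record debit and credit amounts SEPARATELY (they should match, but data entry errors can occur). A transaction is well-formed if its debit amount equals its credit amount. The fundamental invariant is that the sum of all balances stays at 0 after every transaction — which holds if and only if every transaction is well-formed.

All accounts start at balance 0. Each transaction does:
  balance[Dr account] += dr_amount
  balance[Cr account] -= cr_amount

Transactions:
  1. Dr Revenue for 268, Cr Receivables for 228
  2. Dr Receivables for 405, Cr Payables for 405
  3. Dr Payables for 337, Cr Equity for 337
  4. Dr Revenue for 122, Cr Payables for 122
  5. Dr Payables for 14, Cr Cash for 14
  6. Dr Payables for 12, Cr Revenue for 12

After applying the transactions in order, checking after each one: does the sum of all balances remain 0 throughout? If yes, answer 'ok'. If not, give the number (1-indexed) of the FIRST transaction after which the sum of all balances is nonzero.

After txn 1: dr=268 cr=228 sum_balances=40
After txn 2: dr=405 cr=405 sum_balances=40
After txn 3: dr=337 cr=337 sum_balances=40
After txn 4: dr=122 cr=122 sum_balances=40
After txn 5: dr=14 cr=14 sum_balances=40
After txn 6: dr=12 cr=12 sum_balances=40

Answer: 1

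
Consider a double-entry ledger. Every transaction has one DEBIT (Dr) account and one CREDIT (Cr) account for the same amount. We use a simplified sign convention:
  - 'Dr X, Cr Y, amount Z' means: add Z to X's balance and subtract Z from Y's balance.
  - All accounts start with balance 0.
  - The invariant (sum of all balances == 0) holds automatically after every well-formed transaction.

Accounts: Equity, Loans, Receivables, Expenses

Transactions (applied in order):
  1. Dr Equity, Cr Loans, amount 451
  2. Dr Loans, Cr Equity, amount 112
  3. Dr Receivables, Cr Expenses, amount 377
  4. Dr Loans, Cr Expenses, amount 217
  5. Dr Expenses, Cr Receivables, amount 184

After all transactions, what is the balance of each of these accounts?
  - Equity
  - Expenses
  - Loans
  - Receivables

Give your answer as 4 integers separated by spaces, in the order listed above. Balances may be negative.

After txn 1 (Dr Equity, Cr Loans, amount 451): Equity=451 Loans=-451
After txn 2 (Dr Loans, Cr Equity, amount 112): Equity=339 Loans=-339
After txn 3 (Dr Receivables, Cr Expenses, amount 377): Equity=339 Expenses=-377 Loans=-339 Receivables=377
After txn 4 (Dr Loans, Cr Expenses, amount 217): Equity=339 Expenses=-594 Loans=-122 Receivables=377
After txn 5 (Dr Expenses, Cr Receivables, amount 184): Equity=339 Expenses=-410 Loans=-122 Receivables=193

Answer: 339 -410 -122 193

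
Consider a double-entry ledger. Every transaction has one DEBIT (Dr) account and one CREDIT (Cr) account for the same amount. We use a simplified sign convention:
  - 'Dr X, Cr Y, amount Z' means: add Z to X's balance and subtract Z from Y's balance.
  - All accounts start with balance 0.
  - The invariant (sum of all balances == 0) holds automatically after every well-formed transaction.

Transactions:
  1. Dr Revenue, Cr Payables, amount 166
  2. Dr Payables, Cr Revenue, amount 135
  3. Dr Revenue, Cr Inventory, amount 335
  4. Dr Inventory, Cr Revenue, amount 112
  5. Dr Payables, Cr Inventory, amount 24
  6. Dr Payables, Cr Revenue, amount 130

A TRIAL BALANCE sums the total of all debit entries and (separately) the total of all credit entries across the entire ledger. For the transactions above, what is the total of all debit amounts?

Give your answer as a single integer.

Txn 1: debit+=166
Txn 2: debit+=135
Txn 3: debit+=335
Txn 4: debit+=112
Txn 5: debit+=24
Txn 6: debit+=130
Total debits = 902

Answer: 902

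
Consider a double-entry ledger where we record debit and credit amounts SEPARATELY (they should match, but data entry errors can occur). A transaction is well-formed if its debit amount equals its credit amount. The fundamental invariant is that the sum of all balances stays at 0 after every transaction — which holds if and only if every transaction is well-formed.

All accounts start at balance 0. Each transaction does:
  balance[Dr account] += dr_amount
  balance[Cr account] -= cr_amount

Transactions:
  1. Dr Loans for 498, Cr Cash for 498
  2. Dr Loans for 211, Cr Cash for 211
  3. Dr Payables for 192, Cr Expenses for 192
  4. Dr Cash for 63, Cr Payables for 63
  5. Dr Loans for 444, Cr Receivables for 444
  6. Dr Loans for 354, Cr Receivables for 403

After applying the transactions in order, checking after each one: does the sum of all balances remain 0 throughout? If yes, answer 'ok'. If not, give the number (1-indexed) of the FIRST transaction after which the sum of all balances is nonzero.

After txn 1: dr=498 cr=498 sum_balances=0
After txn 2: dr=211 cr=211 sum_balances=0
After txn 3: dr=192 cr=192 sum_balances=0
After txn 4: dr=63 cr=63 sum_balances=0
After txn 5: dr=444 cr=444 sum_balances=0
After txn 6: dr=354 cr=403 sum_balances=-49

Answer: 6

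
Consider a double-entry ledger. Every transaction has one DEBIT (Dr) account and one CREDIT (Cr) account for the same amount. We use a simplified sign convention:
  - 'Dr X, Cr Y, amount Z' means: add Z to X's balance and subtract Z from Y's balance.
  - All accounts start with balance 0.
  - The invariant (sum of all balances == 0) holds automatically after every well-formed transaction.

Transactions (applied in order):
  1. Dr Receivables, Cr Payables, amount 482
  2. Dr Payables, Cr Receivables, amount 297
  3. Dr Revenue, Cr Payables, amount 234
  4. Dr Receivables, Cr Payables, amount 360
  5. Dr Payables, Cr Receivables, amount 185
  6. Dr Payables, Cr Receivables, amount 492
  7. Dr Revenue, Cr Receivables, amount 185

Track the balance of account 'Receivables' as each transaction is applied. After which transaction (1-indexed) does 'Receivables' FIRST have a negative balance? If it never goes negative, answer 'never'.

Answer: 6

Derivation:
After txn 1: Receivables=482
After txn 2: Receivables=185
After txn 3: Receivables=185
After txn 4: Receivables=545
After txn 5: Receivables=360
After txn 6: Receivables=-132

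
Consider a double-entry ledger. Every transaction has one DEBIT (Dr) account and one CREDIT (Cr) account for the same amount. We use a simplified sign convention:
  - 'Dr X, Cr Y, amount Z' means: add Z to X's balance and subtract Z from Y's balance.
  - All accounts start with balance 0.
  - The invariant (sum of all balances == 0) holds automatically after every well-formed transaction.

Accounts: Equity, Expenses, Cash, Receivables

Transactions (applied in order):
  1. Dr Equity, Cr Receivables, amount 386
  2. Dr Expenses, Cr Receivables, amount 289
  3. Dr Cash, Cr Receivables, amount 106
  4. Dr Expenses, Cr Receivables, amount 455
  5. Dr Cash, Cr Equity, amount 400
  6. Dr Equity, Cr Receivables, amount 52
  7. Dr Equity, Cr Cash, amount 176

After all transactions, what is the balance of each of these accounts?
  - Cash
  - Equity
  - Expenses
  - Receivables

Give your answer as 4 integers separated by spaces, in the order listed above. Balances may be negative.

After txn 1 (Dr Equity, Cr Receivables, amount 386): Equity=386 Receivables=-386
After txn 2 (Dr Expenses, Cr Receivables, amount 289): Equity=386 Expenses=289 Receivables=-675
After txn 3 (Dr Cash, Cr Receivables, amount 106): Cash=106 Equity=386 Expenses=289 Receivables=-781
After txn 4 (Dr Expenses, Cr Receivables, amount 455): Cash=106 Equity=386 Expenses=744 Receivables=-1236
After txn 5 (Dr Cash, Cr Equity, amount 400): Cash=506 Equity=-14 Expenses=744 Receivables=-1236
After txn 6 (Dr Equity, Cr Receivables, amount 52): Cash=506 Equity=38 Expenses=744 Receivables=-1288
After txn 7 (Dr Equity, Cr Cash, amount 176): Cash=330 Equity=214 Expenses=744 Receivables=-1288

Answer: 330 214 744 -1288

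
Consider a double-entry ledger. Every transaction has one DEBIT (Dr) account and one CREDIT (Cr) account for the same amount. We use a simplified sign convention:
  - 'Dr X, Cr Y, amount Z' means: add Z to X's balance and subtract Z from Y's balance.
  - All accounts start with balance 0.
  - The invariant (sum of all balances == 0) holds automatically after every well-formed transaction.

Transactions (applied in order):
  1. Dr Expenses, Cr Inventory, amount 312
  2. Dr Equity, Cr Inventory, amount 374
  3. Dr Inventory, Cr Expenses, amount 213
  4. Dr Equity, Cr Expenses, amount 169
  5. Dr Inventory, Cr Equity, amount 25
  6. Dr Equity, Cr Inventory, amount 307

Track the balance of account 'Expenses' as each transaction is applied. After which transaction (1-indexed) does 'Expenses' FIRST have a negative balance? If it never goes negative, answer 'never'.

After txn 1: Expenses=312
After txn 2: Expenses=312
After txn 3: Expenses=99
After txn 4: Expenses=-70

Answer: 4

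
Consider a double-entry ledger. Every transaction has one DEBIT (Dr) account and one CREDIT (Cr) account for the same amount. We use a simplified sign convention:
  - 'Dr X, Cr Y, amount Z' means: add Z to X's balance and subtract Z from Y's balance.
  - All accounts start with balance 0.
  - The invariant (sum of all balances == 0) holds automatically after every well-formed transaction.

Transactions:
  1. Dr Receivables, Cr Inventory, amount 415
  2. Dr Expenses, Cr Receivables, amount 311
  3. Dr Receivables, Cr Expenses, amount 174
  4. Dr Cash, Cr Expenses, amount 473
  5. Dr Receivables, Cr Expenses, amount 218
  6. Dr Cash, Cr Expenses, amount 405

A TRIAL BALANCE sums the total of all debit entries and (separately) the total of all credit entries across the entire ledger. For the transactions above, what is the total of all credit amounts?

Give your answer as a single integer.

Txn 1: credit+=415
Txn 2: credit+=311
Txn 3: credit+=174
Txn 4: credit+=473
Txn 5: credit+=218
Txn 6: credit+=405
Total credits = 1996

Answer: 1996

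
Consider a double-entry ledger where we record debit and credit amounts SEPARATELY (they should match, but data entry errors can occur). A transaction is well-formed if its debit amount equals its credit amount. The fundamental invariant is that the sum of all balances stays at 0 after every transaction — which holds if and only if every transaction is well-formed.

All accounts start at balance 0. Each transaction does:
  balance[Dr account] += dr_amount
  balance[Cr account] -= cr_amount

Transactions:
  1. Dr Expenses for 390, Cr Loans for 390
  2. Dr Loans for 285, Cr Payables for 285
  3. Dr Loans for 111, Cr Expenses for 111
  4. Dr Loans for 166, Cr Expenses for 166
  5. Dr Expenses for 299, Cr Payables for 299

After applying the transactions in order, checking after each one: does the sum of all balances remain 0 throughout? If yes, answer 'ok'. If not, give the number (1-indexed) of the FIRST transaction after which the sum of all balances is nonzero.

After txn 1: dr=390 cr=390 sum_balances=0
After txn 2: dr=285 cr=285 sum_balances=0
After txn 3: dr=111 cr=111 sum_balances=0
After txn 4: dr=166 cr=166 sum_balances=0
After txn 5: dr=299 cr=299 sum_balances=0

Answer: ok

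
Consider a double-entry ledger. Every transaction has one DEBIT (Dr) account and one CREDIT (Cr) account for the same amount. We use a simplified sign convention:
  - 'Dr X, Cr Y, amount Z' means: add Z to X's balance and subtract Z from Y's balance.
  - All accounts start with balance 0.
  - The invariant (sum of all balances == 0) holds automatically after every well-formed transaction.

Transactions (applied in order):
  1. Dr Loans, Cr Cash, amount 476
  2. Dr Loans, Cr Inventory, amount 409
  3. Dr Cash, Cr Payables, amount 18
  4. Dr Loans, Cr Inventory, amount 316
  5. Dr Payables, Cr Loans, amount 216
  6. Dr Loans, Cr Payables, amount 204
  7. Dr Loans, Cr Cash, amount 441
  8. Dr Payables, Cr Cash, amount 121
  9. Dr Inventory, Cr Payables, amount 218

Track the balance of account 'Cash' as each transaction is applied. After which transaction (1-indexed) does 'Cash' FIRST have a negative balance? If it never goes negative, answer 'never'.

After txn 1: Cash=-476

Answer: 1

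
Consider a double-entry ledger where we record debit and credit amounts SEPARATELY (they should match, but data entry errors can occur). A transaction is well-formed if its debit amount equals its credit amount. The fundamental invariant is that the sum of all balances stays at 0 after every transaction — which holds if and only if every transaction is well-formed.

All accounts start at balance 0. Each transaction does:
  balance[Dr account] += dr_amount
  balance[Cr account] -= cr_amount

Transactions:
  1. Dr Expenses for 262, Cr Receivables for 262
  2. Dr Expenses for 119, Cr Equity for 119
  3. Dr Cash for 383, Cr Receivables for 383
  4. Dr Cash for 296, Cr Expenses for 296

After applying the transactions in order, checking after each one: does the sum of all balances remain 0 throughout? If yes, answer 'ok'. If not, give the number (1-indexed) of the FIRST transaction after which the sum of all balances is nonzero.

After txn 1: dr=262 cr=262 sum_balances=0
After txn 2: dr=119 cr=119 sum_balances=0
After txn 3: dr=383 cr=383 sum_balances=0
After txn 4: dr=296 cr=296 sum_balances=0

Answer: ok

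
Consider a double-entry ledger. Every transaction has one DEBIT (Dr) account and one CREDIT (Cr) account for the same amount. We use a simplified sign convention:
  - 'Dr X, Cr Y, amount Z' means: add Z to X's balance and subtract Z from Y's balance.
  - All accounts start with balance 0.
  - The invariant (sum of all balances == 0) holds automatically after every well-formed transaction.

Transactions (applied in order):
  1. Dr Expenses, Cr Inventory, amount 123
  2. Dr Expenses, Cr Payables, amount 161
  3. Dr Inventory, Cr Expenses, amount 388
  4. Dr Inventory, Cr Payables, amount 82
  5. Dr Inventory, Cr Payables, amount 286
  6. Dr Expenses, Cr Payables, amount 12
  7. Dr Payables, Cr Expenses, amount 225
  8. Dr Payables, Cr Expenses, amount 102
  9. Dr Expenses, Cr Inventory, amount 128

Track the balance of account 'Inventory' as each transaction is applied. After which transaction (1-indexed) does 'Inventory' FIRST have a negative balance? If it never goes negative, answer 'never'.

After txn 1: Inventory=-123

Answer: 1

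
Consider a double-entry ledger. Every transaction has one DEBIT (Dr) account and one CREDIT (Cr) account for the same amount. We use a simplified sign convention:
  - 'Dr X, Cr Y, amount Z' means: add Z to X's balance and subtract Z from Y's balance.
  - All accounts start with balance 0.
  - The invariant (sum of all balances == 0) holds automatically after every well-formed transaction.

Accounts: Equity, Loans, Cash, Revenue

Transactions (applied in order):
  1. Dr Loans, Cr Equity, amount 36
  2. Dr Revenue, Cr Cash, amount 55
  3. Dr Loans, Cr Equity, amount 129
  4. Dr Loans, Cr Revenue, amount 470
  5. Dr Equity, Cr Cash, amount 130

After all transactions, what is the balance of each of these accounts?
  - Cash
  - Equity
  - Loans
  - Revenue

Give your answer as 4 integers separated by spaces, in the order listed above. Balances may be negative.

Answer: -185 -35 635 -415

Derivation:
After txn 1 (Dr Loans, Cr Equity, amount 36): Equity=-36 Loans=36
After txn 2 (Dr Revenue, Cr Cash, amount 55): Cash=-55 Equity=-36 Loans=36 Revenue=55
After txn 3 (Dr Loans, Cr Equity, amount 129): Cash=-55 Equity=-165 Loans=165 Revenue=55
After txn 4 (Dr Loans, Cr Revenue, amount 470): Cash=-55 Equity=-165 Loans=635 Revenue=-415
After txn 5 (Dr Equity, Cr Cash, amount 130): Cash=-185 Equity=-35 Loans=635 Revenue=-415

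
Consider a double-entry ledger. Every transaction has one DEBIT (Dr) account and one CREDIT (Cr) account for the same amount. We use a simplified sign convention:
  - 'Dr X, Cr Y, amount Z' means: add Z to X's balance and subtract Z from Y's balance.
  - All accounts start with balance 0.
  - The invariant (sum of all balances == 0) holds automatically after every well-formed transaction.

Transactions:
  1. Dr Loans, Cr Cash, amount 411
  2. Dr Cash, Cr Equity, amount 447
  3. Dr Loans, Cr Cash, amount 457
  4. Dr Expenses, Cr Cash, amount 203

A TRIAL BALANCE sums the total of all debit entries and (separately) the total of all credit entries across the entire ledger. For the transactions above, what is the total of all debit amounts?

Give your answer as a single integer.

Txn 1: debit+=411
Txn 2: debit+=447
Txn 3: debit+=457
Txn 4: debit+=203
Total debits = 1518

Answer: 1518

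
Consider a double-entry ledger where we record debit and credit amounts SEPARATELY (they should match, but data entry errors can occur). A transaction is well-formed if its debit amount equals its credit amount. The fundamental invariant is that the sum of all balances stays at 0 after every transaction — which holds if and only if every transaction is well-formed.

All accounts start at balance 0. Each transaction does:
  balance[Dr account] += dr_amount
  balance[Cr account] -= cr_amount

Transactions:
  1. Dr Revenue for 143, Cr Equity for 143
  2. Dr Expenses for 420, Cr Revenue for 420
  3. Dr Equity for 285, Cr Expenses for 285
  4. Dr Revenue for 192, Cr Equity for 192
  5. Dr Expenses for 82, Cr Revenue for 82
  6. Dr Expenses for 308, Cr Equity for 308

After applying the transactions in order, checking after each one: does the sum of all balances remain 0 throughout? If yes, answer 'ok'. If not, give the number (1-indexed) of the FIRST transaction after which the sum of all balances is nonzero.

After txn 1: dr=143 cr=143 sum_balances=0
After txn 2: dr=420 cr=420 sum_balances=0
After txn 3: dr=285 cr=285 sum_balances=0
After txn 4: dr=192 cr=192 sum_balances=0
After txn 5: dr=82 cr=82 sum_balances=0
After txn 6: dr=308 cr=308 sum_balances=0

Answer: ok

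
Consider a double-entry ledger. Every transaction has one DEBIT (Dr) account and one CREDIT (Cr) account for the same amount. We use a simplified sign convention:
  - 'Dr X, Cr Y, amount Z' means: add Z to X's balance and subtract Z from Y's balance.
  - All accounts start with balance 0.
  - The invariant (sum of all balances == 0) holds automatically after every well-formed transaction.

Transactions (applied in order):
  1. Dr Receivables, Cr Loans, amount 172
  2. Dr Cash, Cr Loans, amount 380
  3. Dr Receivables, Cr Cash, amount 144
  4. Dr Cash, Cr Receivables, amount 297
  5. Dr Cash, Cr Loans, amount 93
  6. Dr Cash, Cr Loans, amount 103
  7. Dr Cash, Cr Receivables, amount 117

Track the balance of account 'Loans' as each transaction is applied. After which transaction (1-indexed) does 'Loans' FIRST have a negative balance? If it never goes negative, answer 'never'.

Answer: 1

Derivation:
After txn 1: Loans=-172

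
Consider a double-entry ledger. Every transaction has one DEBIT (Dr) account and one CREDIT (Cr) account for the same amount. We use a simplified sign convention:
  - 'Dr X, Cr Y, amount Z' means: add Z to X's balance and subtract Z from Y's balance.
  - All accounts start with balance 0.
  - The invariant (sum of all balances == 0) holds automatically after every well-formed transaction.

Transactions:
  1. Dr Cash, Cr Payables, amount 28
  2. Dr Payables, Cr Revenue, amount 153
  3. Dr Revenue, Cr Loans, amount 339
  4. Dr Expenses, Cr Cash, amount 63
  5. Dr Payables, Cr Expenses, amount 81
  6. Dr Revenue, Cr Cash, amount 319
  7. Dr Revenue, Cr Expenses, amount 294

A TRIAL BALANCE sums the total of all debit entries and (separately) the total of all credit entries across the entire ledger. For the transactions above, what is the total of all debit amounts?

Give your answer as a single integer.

Answer: 1277

Derivation:
Txn 1: debit+=28
Txn 2: debit+=153
Txn 3: debit+=339
Txn 4: debit+=63
Txn 5: debit+=81
Txn 6: debit+=319
Txn 7: debit+=294
Total debits = 1277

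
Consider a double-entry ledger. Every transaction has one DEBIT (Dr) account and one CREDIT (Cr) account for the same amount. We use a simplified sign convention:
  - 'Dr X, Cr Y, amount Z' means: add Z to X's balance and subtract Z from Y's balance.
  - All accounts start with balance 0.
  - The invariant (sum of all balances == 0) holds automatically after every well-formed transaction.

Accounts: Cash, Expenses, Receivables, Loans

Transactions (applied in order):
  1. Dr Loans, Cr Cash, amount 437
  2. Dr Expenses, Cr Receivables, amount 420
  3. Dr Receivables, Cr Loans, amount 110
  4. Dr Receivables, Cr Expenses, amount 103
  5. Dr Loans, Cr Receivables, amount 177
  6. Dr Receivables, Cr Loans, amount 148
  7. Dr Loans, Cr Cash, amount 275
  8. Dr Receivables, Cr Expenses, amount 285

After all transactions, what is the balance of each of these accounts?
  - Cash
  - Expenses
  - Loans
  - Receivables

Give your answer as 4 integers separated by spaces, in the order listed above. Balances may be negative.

After txn 1 (Dr Loans, Cr Cash, amount 437): Cash=-437 Loans=437
After txn 2 (Dr Expenses, Cr Receivables, amount 420): Cash=-437 Expenses=420 Loans=437 Receivables=-420
After txn 3 (Dr Receivables, Cr Loans, amount 110): Cash=-437 Expenses=420 Loans=327 Receivables=-310
After txn 4 (Dr Receivables, Cr Expenses, amount 103): Cash=-437 Expenses=317 Loans=327 Receivables=-207
After txn 5 (Dr Loans, Cr Receivables, amount 177): Cash=-437 Expenses=317 Loans=504 Receivables=-384
After txn 6 (Dr Receivables, Cr Loans, amount 148): Cash=-437 Expenses=317 Loans=356 Receivables=-236
After txn 7 (Dr Loans, Cr Cash, amount 275): Cash=-712 Expenses=317 Loans=631 Receivables=-236
After txn 8 (Dr Receivables, Cr Expenses, amount 285): Cash=-712 Expenses=32 Loans=631 Receivables=49

Answer: -712 32 631 49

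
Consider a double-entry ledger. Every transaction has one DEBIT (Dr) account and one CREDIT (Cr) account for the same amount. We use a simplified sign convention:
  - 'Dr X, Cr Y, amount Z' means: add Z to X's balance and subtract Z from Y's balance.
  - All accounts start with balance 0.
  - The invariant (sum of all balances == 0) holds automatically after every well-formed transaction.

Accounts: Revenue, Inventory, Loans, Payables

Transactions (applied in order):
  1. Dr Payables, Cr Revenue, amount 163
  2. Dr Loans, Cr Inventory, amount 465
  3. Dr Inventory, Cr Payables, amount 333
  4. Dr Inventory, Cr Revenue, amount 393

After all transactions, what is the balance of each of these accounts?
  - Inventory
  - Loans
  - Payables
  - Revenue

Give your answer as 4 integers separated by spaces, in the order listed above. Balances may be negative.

After txn 1 (Dr Payables, Cr Revenue, amount 163): Payables=163 Revenue=-163
After txn 2 (Dr Loans, Cr Inventory, amount 465): Inventory=-465 Loans=465 Payables=163 Revenue=-163
After txn 3 (Dr Inventory, Cr Payables, amount 333): Inventory=-132 Loans=465 Payables=-170 Revenue=-163
After txn 4 (Dr Inventory, Cr Revenue, amount 393): Inventory=261 Loans=465 Payables=-170 Revenue=-556

Answer: 261 465 -170 -556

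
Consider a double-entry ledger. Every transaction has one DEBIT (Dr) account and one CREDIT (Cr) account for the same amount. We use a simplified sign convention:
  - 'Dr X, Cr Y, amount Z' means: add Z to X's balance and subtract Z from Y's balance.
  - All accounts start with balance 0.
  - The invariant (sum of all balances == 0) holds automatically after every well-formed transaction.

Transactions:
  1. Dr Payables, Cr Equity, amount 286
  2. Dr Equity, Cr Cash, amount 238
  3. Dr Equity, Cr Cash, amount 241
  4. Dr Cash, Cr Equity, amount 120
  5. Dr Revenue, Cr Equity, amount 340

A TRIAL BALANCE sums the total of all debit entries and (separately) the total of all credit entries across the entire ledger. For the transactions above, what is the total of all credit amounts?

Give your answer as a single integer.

Txn 1: credit+=286
Txn 2: credit+=238
Txn 3: credit+=241
Txn 4: credit+=120
Txn 5: credit+=340
Total credits = 1225

Answer: 1225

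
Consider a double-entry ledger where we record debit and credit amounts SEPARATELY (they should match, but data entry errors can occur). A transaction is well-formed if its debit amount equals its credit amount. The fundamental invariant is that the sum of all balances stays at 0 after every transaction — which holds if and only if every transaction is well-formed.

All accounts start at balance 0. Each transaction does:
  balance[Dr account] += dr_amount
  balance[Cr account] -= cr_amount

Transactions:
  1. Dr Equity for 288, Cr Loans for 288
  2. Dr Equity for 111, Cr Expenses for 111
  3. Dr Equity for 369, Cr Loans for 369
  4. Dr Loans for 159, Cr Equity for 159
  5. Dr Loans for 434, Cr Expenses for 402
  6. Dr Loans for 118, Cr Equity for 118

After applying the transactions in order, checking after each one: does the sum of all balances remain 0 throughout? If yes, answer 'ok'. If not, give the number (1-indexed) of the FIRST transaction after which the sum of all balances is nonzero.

After txn 1: dr=288 cr=288 sum_balances=0
After txn 2: dr=111 cr=111 sum_balances=0
After txn 3: dr=369 cr=369 sum_balances=0
After txn 4: dr=159 cr=159 sum_balances=0
After txn 5: dr=434 cr=402 sum_balances=32
After txn 6: dr=118 cr=118 sum_balances=32

Answer: 5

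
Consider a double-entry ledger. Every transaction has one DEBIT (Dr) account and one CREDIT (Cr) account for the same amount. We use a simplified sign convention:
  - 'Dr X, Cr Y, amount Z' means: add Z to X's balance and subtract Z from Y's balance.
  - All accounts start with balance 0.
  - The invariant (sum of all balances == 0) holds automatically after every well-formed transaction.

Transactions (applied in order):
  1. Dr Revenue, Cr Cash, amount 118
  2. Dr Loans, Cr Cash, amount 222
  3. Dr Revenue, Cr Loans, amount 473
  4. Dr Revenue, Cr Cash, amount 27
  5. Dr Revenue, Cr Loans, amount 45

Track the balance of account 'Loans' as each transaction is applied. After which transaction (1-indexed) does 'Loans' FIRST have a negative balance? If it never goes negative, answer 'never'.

Answer: 3

Derivation:
After txn 1: Loans=0
After txn 2: Loans=222
After txn 3: Loans=-251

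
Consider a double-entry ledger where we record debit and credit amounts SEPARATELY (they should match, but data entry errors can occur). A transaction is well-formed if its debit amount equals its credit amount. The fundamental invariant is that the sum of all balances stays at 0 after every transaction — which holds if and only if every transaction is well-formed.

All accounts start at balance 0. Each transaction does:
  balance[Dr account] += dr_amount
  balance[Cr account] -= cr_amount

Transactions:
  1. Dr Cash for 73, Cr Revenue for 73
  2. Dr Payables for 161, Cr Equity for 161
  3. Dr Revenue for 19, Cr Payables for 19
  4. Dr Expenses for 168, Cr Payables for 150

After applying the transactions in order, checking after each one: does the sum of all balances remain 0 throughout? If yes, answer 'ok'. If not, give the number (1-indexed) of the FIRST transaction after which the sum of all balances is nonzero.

Answer: 4

Derivation:
After txn 1: dr=73 cr=73 sum_balances=0
After txn 2: dr=161 cr=161 sum_balances=0
After txn 3: dr=19 cr=19 sum_balances=0
After txn 4: dr=168 cr=150 sum_balances=18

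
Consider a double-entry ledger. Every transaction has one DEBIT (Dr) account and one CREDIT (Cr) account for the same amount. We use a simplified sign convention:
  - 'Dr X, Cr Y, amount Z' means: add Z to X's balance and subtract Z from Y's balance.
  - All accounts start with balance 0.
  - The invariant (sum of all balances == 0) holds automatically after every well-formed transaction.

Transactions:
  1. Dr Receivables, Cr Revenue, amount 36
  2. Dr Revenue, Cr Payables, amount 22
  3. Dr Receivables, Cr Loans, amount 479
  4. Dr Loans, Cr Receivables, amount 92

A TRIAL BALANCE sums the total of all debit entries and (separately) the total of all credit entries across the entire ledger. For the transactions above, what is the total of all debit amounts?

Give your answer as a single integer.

Txn 1: debit+=36
Txn 2: debit+=22
Txn 3: debit+=479
Txn 4: debit+=92
Total debits = 629

Answer: 629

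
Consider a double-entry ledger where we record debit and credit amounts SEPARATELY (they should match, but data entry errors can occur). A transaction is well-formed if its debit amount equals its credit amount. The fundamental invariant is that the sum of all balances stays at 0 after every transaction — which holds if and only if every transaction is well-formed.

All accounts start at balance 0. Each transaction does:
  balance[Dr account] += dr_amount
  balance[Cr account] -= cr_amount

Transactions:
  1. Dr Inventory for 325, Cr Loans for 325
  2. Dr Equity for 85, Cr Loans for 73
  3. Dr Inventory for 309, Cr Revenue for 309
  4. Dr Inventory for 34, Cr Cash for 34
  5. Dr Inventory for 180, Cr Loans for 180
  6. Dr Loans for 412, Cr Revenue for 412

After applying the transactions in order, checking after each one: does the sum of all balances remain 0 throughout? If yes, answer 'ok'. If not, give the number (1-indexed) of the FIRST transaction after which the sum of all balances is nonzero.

Answer: 2

Derivation:
After txn 1: dr=325 cr=325 sum_balances=0
After txn 2: dr=85 cr=73 sum_balances=12
After txn 3: dr=309 cr=309 sum_balances=12
After txn 4: dr=34 cr=34 sum_balances=12
After txn 5: dr=180 cr=180 sum_balances=12
After txn 6: dr=412 cr=412 sum_balances=12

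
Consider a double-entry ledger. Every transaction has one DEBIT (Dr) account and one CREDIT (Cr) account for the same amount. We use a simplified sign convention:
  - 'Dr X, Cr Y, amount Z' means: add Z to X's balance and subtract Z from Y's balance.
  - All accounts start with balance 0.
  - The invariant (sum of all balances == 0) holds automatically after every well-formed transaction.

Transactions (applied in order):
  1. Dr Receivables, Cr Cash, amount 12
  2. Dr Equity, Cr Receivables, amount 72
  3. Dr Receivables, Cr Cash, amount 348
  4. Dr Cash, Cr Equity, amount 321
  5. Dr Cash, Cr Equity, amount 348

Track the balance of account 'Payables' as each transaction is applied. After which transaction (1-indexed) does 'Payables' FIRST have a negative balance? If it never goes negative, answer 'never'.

Answer: never

Derivation:
After txn 1: Payables=0
After txn 2: Payables=0
After txn 3: Payables=0
After txn 4: Payables=0
After txn 5: Payables=0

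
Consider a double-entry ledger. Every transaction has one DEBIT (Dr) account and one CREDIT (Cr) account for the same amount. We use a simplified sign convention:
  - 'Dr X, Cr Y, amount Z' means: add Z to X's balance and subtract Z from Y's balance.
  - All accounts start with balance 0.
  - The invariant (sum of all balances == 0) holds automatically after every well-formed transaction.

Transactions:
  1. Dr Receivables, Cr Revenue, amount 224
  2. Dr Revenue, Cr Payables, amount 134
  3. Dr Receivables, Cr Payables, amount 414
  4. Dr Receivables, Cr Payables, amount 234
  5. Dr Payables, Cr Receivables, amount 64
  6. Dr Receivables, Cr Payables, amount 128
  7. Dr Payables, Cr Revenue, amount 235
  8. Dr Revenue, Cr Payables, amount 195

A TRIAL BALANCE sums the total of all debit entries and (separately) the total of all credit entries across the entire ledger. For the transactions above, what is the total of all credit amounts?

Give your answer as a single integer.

Answer: 1628

Derivation:
Txn 1: credit+=224
Txn 2: credit+=134
Txn 3: credit+=414
Txn 4: credit+=234
Txn 5: credit+=64
Txn 6: credit+=128
Txn 7: credit+=235
Txn 8: credit+=195
Total credits = 1628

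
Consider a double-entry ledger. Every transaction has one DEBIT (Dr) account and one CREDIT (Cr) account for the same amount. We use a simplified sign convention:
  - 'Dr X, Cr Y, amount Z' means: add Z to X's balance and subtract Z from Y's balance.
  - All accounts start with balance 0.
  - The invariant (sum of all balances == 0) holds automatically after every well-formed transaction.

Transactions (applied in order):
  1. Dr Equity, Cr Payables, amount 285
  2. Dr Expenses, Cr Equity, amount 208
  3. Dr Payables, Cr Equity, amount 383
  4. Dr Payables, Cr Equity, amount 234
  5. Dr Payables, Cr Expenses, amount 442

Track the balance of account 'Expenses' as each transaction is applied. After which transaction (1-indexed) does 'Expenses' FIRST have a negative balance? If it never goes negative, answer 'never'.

Answer: 5

Derivation:
After txn 1: Expenses=0
After txn 2: Expenses=208
After txn 3: Expenses=208
After txn 4: Expenses=208
After txn 5: Expenses=-234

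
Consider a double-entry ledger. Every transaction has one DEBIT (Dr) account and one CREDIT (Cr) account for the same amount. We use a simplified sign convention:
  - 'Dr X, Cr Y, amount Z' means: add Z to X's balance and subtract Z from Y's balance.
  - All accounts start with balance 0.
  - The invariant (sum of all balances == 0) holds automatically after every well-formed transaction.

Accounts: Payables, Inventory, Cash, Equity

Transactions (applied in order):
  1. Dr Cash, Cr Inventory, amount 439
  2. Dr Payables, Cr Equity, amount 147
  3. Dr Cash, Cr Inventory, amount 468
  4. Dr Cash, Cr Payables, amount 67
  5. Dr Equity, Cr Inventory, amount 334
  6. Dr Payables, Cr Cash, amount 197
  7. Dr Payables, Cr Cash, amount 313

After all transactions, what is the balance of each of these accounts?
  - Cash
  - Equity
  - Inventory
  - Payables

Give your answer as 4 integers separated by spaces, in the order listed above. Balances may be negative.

Answer: 464 187 -1241 590

Derivation:
After txn 1 (Dr Cash, Cr Inventory, amount 439): Cash=439 Inventory=-439
After txn 2 (Dr Payables, Cr Equity, amount 147): Cash=439 Equity=-147 Inventory=-439 Payables=147
After txn 3 (Dr Cash, Cr Inventory, amount 468): Cash=907 Equity=-147 Inventory=-907 Payables=147
After txn 4 (Dr Cash, Cr Payables, amount 67): Cash=974 Equity=-147 Inventory=-907 Payables=80
After txn 5 (Dr Equity, Cr Inventory, amount 334): Cash=974 Equity=187 Inventory=-1241 Payables=80
After txn 6 (Dr Payables, Cr Cash, amount 197): Cash=777 Equity=187 Inventory=-1241 Payables=277
After txn 7 (Dr Payables, Cr Cash, amount 313): Cash=464 Equity=187 Inventory=-1241 Payables=590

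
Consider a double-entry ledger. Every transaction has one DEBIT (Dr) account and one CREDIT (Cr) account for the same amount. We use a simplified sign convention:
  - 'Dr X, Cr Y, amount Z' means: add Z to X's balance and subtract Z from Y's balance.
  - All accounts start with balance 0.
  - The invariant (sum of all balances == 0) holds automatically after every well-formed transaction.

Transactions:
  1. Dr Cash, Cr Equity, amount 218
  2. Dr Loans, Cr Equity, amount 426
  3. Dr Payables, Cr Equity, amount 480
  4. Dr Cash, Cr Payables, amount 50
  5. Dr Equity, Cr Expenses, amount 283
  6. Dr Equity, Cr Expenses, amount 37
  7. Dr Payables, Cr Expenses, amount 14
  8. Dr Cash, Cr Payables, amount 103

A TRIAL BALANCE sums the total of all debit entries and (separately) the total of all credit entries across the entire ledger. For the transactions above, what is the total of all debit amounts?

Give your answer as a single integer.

Answer: 1611

Derivation:
Txn 1: debit+=218
Txn 2: debit+=426
Txn 3: debit+=480
Txn 4: debit+=50
Txn 5: debit+=283
Txn 6: debit+=37
Txn 7: debit+=14
Txn 8: debit+=103
Total debits = 1611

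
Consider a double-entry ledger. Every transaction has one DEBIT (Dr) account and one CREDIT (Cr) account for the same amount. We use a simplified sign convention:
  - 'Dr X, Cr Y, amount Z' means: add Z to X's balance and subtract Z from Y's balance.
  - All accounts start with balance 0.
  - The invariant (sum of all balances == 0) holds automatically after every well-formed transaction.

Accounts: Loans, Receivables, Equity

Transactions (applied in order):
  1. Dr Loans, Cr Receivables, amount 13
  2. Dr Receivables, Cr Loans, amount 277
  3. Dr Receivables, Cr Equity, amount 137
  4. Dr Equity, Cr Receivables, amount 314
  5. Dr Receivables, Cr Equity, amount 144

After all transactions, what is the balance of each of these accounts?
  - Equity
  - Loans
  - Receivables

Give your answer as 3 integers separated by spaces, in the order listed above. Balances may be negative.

After txn 1 (Dr Loans, Cr Receivables, amount 13): Loans=13 Receivables=-13
After txn 2 (Dr Receivables, Cr Loans, amount 277): Loans=-264 Receivables=264
After txn 3 (Dr Receivables, Cr Equity, amount 137): Equity=-137 Loans=-264 Receivables=401
After txn 4 (Dr Equity, Cr Receivables, amount 314): Equity=177 Loans=-264 Receivables=87
After txn 5 (Dr Receivables, Cr Equity, amount 144): Equity=33 Loans=-264 Receivables=231

Answer: 33 -264 231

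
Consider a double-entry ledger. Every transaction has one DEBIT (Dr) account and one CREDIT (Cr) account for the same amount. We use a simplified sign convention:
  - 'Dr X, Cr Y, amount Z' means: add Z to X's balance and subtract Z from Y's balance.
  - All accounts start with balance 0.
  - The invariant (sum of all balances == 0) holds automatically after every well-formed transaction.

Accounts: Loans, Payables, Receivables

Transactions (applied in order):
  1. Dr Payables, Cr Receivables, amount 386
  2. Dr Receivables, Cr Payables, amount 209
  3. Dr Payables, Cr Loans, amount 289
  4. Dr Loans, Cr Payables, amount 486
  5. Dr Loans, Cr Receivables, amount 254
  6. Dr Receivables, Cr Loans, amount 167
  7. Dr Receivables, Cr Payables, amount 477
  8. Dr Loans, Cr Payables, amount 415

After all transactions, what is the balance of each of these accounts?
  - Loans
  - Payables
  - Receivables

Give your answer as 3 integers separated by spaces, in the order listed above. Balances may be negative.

Answer: 699 -912 213

Derivation:
After txn 1 (Dr Payables, Cr Receivables, amount 386): Payables=386 Receivables=-386
After txn 2 (Dr Receivables, Cr Payables, amount 209): Payables=177 Receivables=-177
After txn 3 (Dr Payables, Cr Loans, amount 289): Loans=-289 Payables=466 Receivables=-177
After txn 4 (Dr Loans, Cr Payables, amount 486): Loans=197 Payables=-20 Receivables=-177
After txn 5 (Dr Loans, Cr Receivables, amount 254): Loans=451 Payables=-20 Receivables=-431
After txn 6 (Dr Receivables, Cr Loans, amount 167): Loans=284 Payables=-20 Receivables=-264
After txn 7 (Dr Receivables, Cr Payables, amount 477): Loans=284 Payables=-497 Receivables=213
After txn 8 (Dr Loans, Cr Payables, amount 415): Loans=699 Payables=-912 Receivables=213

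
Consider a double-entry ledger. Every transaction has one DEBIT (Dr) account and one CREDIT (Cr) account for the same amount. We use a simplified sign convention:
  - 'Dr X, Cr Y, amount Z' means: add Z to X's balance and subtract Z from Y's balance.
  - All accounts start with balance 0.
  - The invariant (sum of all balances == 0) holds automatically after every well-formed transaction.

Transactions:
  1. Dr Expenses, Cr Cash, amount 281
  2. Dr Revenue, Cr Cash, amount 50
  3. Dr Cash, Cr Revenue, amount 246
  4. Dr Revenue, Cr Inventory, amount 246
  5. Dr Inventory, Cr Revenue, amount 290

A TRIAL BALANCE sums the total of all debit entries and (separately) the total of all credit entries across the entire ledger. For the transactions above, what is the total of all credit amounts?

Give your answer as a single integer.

Answer: 1113

Derivation:
Txn 1: credit+=281
Txn 2: credit+=50
Txn 3: credit+=246
Txn 4: credit+=246
Txn 5: credit+=290
Total credits = 1113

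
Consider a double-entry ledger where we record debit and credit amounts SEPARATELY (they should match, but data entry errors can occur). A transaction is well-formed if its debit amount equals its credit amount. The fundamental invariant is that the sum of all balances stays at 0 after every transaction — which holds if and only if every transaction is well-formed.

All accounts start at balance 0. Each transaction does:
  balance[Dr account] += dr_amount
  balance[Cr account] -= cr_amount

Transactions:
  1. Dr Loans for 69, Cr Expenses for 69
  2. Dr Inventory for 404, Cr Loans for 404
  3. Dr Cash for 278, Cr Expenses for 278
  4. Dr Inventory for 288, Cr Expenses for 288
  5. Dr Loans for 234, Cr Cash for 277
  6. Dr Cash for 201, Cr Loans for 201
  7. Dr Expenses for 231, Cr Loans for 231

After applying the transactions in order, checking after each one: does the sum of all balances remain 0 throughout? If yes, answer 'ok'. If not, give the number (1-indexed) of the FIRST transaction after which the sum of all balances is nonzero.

Answer: 5

Derivation:
After txn 1: dr=69 cr=69 sum_balances=0
After txn 2: dr=404 cr=404 sum_balances=0
After txn 3: dr=278 cr=278 sum_balances=0
After txn 4: dr=288 cr=288 sum_balances=0
After txn 5: dr=234 cr=277 sum_balances=-43
After txn 6: dr=201 cr=201 sum_balances=-43
After txn 7: dr=231 cr=231 sum_balances=-43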